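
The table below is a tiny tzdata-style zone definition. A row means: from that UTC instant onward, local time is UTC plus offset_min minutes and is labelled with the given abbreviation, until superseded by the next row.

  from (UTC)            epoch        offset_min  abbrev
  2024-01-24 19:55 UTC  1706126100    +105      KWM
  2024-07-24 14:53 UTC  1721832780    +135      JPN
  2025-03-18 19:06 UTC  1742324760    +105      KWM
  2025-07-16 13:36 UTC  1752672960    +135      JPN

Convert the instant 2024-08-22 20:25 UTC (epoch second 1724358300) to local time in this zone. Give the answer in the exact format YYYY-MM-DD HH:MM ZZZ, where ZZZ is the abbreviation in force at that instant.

Query: 2024-08-22 20:25 UTC
Rule 2/4 (JPN, +02:15): 2024-07-24 14:53 UTC ≤ query < 2025-03-18 19:06 UTC
20·60 + 25 + 135 = 1360 min
1360 = 0·1440 + 1360; 1360 = 22·60 + 40 → 22:40, same day
→ 2024-08-22 22:40 JPN

2024-08-22 22:40 JPN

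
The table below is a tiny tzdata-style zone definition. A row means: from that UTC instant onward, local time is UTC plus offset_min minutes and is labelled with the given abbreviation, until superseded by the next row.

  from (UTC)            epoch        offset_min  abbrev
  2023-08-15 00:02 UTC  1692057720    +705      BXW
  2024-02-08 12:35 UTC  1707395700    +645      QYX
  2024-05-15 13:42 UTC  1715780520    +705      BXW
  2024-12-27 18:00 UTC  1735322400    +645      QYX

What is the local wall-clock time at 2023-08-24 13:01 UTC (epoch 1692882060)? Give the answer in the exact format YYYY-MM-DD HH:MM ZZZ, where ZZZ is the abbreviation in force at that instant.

Query: 2023-08-24 13:01 UTC
Rule 1/4 (BXW, +11:45): 2023-08-15 00:02 UTC ≤ query < 2024-02-08 12:35 UTC
13·60 + 1 + 705 = 1486 min
1486 = 1·1440 + 46; 46 = 0·60 + 46 → 00:46, 2023-08-24 + 1 day = 2023-08-25
→ 2023-08-25 00:46 BXW

2023-08-25 00:46 BXW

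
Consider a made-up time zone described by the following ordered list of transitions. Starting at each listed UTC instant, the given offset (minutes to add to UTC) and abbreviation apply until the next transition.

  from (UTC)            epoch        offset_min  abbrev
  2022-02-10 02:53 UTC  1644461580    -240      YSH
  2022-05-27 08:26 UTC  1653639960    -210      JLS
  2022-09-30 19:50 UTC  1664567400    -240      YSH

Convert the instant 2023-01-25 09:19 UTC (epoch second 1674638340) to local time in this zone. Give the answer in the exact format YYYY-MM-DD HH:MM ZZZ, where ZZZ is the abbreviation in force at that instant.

Query: 2023-01-25 09:19 UTC
Rule 3/3 (YSH, -04:00): 2022-09-30 19:50 UTC ≤ query < +∞
9·60 + 19 - 240 = 319 min
319 = 0·1440 + 319; 319 = 5·60 + 19 → 05:19, same day
→ 2023-01-25 05:19 YSH

2023-01-25 05:19 YSH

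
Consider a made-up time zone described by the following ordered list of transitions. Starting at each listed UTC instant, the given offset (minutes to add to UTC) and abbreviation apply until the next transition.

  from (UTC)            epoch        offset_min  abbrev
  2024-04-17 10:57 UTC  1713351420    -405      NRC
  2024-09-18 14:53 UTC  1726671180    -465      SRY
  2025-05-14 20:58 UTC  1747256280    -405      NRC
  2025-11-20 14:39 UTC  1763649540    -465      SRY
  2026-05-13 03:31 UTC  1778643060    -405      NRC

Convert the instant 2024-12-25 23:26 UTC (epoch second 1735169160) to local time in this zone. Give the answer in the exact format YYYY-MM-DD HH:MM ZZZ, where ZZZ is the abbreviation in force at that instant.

Query: 2024-12-25 23:26 UTC
Rule 2/5 (SRY, -07:45): 2024-09-18 14:53 UTC ≤ query < 2025-05-14 20:58 UTC
23·60 + 26 - 465 = 941 min
941 = 0·1440 + 941; 941 = 15·60 + 41 → 15:41, same day
→ 2024-12-25 15:41 SRY

2024-12-25 15:41 SRY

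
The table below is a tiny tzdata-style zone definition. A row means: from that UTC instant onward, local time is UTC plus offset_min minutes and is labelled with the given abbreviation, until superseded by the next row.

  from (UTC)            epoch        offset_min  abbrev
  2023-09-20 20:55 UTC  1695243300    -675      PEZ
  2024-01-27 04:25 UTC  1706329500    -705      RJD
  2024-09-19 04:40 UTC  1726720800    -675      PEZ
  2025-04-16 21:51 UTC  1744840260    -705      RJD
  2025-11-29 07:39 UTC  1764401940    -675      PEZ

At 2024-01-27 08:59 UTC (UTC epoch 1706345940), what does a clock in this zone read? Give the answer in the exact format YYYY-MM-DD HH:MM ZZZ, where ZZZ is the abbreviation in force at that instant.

2024-01-26 21:14 RJD

Query: 2024-01-27 08:59 UTC
Rule 2/5 (RJD, -11:45): 2024-01-27 04:25 UTC ≤ query < 2024-09-19 04:40 UTC
8·60 + 59 - 705 = -166 min
-166 = -1·1440 + 1274; 1274 = 21·60 + 14 → 21:14, 2024-01-27 - 1 day = 2024-01-26
→ 2024-01-26 21:14 RJD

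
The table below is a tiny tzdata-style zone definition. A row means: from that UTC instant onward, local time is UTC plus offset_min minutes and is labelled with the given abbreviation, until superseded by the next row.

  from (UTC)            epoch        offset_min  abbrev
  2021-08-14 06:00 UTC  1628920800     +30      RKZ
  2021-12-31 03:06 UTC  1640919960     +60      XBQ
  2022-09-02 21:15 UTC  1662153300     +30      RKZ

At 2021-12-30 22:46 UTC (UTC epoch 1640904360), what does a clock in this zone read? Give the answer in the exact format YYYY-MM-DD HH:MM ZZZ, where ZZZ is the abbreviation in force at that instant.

Query: 2021-12-30 22:46 UTC
Rule 1/3 (RKZ, +00:30): 2021-08-14 06:00 UTC ≤ query < 2021-12-31 03:06 UTC
22·60 + 46 + 30 = 1396 min
1396 = 0·1440 + 1396; 1396 = 23·60 + 16 → 23:16, same day
→ 2021-12-30 23:16 RKZ

2021-12-30 23:16 RKZ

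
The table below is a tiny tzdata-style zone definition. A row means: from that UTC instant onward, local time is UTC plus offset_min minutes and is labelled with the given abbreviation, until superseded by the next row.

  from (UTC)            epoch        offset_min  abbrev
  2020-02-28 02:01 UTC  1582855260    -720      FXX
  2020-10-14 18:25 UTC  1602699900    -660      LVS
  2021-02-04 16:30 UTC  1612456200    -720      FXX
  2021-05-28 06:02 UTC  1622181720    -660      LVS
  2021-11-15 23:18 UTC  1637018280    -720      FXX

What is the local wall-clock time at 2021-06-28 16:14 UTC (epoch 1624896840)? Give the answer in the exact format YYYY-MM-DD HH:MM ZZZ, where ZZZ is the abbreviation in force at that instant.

2021-06-28 05:14 LVS

Query: 2021-06-28 16:14 UTC
Rule 4/5 (LVS, -11:00): 2021-05-28 06:02 UTC ≤ query < 2021-11-15 23:18 UTC
16·60 + 14 - 660 = 314 min
314 = 0·1440 + 314; 314 = 5·60 + 14 → 05:14, same day
→ 2021-06-28 05:14 LVS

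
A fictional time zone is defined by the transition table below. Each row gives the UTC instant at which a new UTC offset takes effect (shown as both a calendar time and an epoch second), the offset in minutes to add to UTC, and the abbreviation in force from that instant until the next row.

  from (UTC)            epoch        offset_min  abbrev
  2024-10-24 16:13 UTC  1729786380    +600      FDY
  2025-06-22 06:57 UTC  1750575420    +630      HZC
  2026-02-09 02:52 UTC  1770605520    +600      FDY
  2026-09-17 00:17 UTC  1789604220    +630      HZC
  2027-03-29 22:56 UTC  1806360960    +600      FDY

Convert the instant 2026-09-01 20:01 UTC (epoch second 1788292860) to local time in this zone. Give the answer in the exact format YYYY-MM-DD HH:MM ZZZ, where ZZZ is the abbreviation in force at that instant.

2026-09-02 06:01 FDY

Query: 2026-09-01 20:01 UTC
Rule 3/5 (FDY, +10:00): 2026-02-09 02:52 UTC ≤ query < 2026-09-17 00:17 UTC
20·60 + 1 + 600 = 1801 min
1801 = 1·1440 + 361; 361 = 6·60 + 1 → 06:01, 2026-09-01 + 1 day = 2026-09-02
→ 2026-09-02 06:01 FDY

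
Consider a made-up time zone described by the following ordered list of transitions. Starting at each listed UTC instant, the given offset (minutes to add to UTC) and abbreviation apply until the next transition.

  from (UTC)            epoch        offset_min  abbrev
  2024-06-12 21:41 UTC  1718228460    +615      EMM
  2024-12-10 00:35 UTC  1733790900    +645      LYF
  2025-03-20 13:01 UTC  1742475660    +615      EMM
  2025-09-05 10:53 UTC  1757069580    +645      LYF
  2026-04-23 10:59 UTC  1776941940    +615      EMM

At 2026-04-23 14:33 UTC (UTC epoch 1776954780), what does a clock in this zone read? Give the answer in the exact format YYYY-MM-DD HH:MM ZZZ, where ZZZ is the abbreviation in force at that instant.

Query: 2026-04-23 14:33 UTC
Rule 5/5 (EMM, +10:15): 2026-04-23 10:59 UTC ≤ query < +∞
14·60 + 33 + 615 = 1488 min
1488 = 1·1440 + 48; 48 = 0·60 + 48 → 00:48, 2026-04-23 + 1 day = 2026-04-24
→ 2026-04-24 00:48 EMM

2026-04-24 00:48 EMM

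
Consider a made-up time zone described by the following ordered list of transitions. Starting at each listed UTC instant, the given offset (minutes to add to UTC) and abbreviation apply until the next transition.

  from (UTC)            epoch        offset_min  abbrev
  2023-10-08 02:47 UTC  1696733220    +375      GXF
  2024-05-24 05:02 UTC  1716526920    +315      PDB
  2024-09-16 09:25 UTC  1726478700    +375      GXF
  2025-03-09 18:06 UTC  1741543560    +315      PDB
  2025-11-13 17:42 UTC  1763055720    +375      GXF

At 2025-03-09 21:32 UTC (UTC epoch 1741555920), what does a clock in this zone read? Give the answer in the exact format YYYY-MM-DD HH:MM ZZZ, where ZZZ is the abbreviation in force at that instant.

2025-03-10 02:47 PDB

Query: 2025-03-09 21:32 UTC
Rule 4/5 (PDB, +05:15): 2025-03-09 18:06 UTC ≤ query < 2025-11-13 17:42 UTC
21·60 + 32 + 315 = 1607 min
1607 = 1·1440 + 167; 167 = 2·60 + 47 → 02:47, 2025-03-09 + 1 day = 2025-03-10
→ 2025-03-10 02:47 PDB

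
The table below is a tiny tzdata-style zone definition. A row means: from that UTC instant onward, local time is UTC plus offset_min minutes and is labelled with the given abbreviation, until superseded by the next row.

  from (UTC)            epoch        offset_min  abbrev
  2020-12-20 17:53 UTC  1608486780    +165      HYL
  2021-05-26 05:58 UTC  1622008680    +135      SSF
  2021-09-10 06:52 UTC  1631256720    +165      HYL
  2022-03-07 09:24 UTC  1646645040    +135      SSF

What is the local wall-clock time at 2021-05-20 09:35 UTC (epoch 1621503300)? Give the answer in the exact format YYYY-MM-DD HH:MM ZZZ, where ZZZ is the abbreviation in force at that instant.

2021-05-20 12:20 HYL

Query: 2021-05-20 09:35 UTC
Rule 1/4 (HYL, +02:45): 2020-12-20 17:53 UTC ≤ query < 2021-05-26 05:58 UTC
9·60 + 35 + 165 = 740 min
740 = 0·1440 + 740; 740 = 12·60 + 20 → 12:20, same day
→ 2021-05-20 12:20 HYL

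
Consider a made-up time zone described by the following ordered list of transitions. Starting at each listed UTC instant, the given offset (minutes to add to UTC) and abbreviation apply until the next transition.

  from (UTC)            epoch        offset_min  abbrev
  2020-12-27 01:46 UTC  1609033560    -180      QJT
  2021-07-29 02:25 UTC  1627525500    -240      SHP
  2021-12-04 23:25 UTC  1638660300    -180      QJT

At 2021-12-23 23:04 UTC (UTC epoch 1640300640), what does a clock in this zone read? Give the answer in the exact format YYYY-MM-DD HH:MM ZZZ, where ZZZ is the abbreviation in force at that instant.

Query: 2021-12-23 23:04 UTC
Rule 3/3 (QJT, -03:00): 2021-12-04 23:25 UTC ≤ query < +∞
23·60 + 4 - 180 = 1204 min
1204 = 0·1440 + 1204; 1204 = 20·60 + 4 → 20:04, same day
→ 2021-12-23 20:04 QJT

2021-12-23 20:04 QJT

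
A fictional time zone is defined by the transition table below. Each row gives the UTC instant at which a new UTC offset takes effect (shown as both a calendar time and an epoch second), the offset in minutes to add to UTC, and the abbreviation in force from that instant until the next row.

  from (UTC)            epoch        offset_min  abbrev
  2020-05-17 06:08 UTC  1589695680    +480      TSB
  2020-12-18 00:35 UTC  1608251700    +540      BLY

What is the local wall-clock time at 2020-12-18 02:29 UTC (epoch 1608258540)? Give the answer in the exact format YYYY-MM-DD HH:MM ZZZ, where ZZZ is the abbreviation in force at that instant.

2020-12-18 11:29 BLY

Query: 2020-12-18 02:29 UTC
Rule 2/2 (BLY, +09:00): 2020-12-18 00:35 UTC ≤ query < +∞
2·60 + 29 + 540 = 689 min
689 = 0·1440 + 689; 689 = 11·60 + 29 → 11:29, same day
→ 2020-12-18 11:29 BLY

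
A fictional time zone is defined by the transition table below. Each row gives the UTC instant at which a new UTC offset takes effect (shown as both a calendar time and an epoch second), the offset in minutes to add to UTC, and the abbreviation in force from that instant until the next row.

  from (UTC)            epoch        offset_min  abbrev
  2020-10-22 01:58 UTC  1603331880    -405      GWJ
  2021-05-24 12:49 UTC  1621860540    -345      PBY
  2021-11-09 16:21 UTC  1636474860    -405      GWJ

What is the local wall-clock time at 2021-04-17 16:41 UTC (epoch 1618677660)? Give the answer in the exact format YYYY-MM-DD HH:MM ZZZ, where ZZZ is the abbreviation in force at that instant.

2021-04-17 09:56 GWJ

Query: 2021-04-17 16:41 UTC
Rule 1/3 (GWJ, -06:45): 2020-10-22 01:58 UTC ≤ query < 2021-05-24 12:49 UTC
16·60 + 41 - 405 = 596 min
596 = 0·1440 + 596; 596 = 9·60 + 56 → 09:56, same day
→ 2021-04-17 09:56 GWJ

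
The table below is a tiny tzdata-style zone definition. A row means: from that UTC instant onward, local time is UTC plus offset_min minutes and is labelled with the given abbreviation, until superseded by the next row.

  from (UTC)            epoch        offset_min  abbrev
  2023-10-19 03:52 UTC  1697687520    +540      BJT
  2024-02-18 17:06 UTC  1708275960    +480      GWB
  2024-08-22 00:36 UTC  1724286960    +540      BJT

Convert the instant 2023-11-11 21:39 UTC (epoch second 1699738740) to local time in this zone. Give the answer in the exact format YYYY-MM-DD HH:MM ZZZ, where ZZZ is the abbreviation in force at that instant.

Query: 2023-11-11 21:39 UTC
Rule 1/3 (BJT, +09:00): 2023-10-19 03:52 UTC ≤ query < 2024-02-18 17:06 UTC
21·60 + 39 + 540 = 1839 min
1839 = 1·1440 + 399; 399 = 6·60 + 39 → 06:39, 2023-11-11 + 1 day = 2023-11-12
→ 2023-11-12 06:39 BJT

2023-11-12 06:39 BJT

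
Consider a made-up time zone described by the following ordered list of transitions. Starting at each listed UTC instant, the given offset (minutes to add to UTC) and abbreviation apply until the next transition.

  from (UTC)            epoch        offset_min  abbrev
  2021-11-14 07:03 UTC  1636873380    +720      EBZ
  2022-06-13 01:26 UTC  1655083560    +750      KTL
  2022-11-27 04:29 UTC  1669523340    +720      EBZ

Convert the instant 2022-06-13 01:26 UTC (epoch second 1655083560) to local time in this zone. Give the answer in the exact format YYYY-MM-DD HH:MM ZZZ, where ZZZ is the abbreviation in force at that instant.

2022-06-13 13:56 KTL

Query: 2022-06-13 01:26 UTC
Rule 2/3 (KTL, +12:30): 2022-06-13 01:26 UTC ≤ query < 2022-11-27 04:29 UTC
1·60 + 26 + 750 = 836 min
836 = 0·1440 + 836; 836 = 13·60 + 56 → 13:56, same day
→ 2022-06-13 13:56 KTL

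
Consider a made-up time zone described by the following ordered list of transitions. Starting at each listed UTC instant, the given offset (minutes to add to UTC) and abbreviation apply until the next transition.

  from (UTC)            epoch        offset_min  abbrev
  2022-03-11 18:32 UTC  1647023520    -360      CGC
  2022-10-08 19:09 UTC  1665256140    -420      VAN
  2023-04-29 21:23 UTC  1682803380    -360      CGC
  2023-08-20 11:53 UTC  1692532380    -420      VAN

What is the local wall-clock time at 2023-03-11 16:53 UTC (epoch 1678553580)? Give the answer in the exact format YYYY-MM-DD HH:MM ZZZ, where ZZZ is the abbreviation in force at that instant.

Query: 2023-03-11 16:53 UTC
Rule 2/4 (VAN, -07:00): 2022-10-08 19:09 UTC ≤ query < 2023-04-29 21:23 UTC
16·60 + 53 - 420 = 593 min
593 = 0·1440 + 593; 593 = 9·60 + 53 → 09:53, same day
→ 2023-03-11 09:53 VAN

2023-03-11 09:53 VAN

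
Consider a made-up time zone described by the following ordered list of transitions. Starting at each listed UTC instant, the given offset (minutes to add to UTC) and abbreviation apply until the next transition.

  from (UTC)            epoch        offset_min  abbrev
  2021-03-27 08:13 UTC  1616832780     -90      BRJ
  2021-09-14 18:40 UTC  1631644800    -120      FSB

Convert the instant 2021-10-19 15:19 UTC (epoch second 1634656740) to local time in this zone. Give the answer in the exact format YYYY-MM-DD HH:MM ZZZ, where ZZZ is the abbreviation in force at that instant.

2021-10-19 13:19 FSB

Query: 2021-10-19 15:19 UTC
Rule 2/2 (FSB, -02:00): 2021-09-14 18:40 UTC ≤ query < +∞
15·60 + 19 - 120 = 799 min
799 = 0·1440 + 799; 799 = 13·60 + 19 → 13:19, same day
→ 2021-10-19 13:19 FSB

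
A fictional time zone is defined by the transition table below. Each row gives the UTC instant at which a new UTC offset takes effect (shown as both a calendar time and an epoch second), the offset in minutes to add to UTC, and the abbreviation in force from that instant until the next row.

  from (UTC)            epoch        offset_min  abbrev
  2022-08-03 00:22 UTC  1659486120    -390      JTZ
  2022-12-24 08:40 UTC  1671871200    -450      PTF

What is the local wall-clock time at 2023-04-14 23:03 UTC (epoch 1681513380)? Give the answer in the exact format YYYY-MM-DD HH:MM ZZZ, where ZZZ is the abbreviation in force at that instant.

Query: 2023-04-14 23:03 UTC
Rule 2/2 (PTF, -07:30): 2022-12-24 08:40 UTC ≤ query < +∞
23·60 + 3 - 450 = 933 min
933 = 0·1440 + 933; 933 = 15·60 + 33 → 15:33, same day
→ 2023-04-14 15:33 PTF

2023-04-14 15:33 PTF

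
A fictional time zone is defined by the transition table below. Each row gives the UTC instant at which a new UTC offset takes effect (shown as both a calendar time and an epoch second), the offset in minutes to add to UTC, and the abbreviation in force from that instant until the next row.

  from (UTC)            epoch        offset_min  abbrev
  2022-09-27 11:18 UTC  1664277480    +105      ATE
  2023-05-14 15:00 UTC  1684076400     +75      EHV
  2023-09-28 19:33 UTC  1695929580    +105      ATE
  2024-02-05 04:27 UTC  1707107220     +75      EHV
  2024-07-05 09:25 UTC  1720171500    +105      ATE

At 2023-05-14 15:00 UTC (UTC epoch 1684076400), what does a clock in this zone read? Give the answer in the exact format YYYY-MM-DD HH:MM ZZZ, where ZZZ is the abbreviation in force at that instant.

2023-05-14 16:15 EHV

Query: 2023-05-14 15:00 UTC
Rule 2/5 (EHV, +01:15): 2023-05-14 15:00 UTC ≤ query < 2023-09-28 19:33 UTC
15·60 + 0 + 75 = 975 min
975 = 0·1440 + 975; 975 = 16·60 + 15 → 16:15, same day
→ 2023-05-14 16:15 EHV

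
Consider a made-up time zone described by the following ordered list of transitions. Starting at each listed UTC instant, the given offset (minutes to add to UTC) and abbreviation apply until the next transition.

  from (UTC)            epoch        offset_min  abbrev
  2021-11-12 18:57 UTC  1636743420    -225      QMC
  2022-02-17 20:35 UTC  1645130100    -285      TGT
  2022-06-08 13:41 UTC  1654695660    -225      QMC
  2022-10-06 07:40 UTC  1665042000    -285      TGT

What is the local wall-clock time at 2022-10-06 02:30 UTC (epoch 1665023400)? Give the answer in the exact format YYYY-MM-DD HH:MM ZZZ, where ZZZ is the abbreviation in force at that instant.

2022-10-05 22:45 QMC

Query: 2022-10-06 02:30 UTC
Rule 3/4 (QMC, -03:45): 2022-06-08 13:41 UTC ≤ query < 2022-10-06 07:40 UTC
2·60 + 30 - 225 = -75 min
-75 = -1·1440 + 1365; 1365 = 22·60 + 45 → 22:45, 2022-10-06 - 1 day = 2022-10-05
→ 2022-10-05 22:45 QMC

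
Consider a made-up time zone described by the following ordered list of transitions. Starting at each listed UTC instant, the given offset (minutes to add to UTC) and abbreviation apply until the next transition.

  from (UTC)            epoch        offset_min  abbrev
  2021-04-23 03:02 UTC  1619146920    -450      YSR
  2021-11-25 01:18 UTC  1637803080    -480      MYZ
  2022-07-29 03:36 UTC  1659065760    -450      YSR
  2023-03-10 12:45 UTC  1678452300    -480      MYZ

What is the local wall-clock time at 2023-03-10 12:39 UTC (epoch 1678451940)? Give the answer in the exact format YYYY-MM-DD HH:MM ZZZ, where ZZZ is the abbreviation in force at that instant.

Query: 2023-03-10 12:39 UTC
Rule 3/4 (YSR, -07:30): 2022-07-29 03:36 UTC ≤ query < 2023-03-10 12:45 UTC
12·60 + 39 - 450 = 309 min
309 = 0·1440 + 309; 309 = 5·60 + 9 → 05:09, same day
→ 2023-03-10 05:09 YSR

2023-03-10 05:09 YSR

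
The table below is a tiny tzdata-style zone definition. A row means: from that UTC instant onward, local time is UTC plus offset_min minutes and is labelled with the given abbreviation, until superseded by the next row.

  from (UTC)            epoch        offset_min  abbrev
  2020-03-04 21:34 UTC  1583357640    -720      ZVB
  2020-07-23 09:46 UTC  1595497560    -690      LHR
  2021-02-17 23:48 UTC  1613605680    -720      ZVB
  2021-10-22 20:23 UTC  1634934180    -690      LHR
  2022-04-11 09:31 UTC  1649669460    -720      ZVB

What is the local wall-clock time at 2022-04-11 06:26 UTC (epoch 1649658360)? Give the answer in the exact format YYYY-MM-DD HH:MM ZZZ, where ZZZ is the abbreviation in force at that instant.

2022-04-10 18:56 LHR

Query: 2022-04-11 06:26 UTC
Rule 4/5 (LHR, -11:30): 2021-10-22 20:23 UTC ≤ query < 2022-04-11 09:31 UTC
6·60 + 26 - 690 = -304 min
-304 = -1·1440 + 1136; 1136 = 18·60 + 56 → 18:56, 2022-04-11 - 1 day = 2022-04-10
→ 2022-04-10 18:56 LHR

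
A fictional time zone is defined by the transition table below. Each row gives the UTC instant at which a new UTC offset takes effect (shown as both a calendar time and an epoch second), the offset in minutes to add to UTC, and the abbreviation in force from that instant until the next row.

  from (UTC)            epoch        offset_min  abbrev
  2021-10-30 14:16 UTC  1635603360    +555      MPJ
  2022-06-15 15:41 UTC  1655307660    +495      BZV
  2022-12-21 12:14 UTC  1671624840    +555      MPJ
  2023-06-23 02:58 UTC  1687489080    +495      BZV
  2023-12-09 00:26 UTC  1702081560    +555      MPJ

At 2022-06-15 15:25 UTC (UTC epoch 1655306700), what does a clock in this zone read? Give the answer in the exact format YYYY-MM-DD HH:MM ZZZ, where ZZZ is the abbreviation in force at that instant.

2022-06-16 00:40 MPJ

Query: 2022-06-15 15:25 UTC
Rule 1/5 (MPJ, +09:15): 2021-10-30 14:16 UTC ≤ query < 2022-06-15 15:41 UTC
15·60 + 25 + 555 = 1480 min
1480 = 1·1440 + 40; 40 = 0·60 + 40 → 00:40, 2022-06-15 + 1 day = 2022-06-16
→ 2022-06-16 00:40 MPJ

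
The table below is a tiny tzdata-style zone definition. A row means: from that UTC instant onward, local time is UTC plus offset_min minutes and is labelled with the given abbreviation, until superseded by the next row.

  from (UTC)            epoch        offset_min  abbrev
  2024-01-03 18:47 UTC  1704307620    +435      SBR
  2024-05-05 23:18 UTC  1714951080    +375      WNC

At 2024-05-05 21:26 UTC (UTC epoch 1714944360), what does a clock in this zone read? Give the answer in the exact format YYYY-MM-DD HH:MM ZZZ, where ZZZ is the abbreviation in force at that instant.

2024-05-06 04:41 SBR

Query: 2024-05-05 21:26 UTC
Rule 1/2 (SBR, +07:15): 2024-01-03 18:47 UTC ≤ query < 2024-05-05 23:18 UTC
21·60 + 26 + 435 = 1721 min
1721 = 1·1440 + 281; 281 = 4·60 + 41 → 04:41, 2024-05-05 + 1 day = 2024-05-06
→ 2024-05-06 04:41 SBR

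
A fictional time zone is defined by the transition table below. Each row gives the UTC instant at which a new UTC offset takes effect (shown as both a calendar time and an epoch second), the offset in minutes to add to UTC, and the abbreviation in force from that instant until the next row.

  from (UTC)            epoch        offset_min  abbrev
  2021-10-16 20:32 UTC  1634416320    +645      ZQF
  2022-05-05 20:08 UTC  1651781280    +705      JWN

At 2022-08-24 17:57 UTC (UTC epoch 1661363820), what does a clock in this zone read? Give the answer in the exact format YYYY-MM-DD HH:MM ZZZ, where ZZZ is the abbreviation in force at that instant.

2022-08-25 05:42 JWN

Query: 2022-08-24 17:57 UTC
Rule 2/2 (JWN, +11:45): 2022-05-05 20:08 UTC ≤ query < +∞
17·60 + 57 + 705 = 1782 min
1782 = 1·1440 + 342; 342 = 5·60 + 42 → 05:42, 2022-08-24 + 1 day = 2022-08-25
→ 2022-08-25 05:42 JWN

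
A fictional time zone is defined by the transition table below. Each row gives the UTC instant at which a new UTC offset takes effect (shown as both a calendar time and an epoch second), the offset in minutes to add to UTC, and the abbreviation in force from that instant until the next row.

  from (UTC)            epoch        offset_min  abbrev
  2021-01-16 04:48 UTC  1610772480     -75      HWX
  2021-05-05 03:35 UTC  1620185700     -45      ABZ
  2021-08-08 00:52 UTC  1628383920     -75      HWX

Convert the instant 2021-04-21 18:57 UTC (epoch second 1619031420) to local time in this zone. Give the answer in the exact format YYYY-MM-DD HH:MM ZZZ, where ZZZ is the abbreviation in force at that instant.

2021-04-21 17:42 HWX

Query: 2021-04-21 18:57 UTC
Rule 1/3 (HWX, -01:15): 2021-01-16 04:48 UTC ≤ query < 2021-05-05 03:35 UTC
18·60 + 57 - 75 = 1062 min
1062 = 0·1440 + 1062; 1062 = 17·60 + 42 → 17:42, same day
→ 2021-04-21 17:42 HWX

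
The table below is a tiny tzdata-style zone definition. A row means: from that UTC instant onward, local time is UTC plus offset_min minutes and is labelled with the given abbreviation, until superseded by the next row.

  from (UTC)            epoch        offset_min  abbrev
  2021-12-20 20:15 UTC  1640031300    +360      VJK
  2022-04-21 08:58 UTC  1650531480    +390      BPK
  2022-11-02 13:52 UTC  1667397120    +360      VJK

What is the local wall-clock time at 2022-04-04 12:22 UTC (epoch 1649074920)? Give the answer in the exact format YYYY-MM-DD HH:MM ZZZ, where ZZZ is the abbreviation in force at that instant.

Query: 2022-04-04 12:22 UTC
Rule 1/3 (VJK, +06:00): 2021-12-20 20:15 UTC ≤ query < 2022-04-21 08:58 UTC
12·60 + 22 + 360 = 1102 min
1102 = 0·1440 + 1102; 1102 = 18·60 + 22 → 18:22, same day
→ 2022-04-04 18:22 VJK

2022-04-04 18:22 VJK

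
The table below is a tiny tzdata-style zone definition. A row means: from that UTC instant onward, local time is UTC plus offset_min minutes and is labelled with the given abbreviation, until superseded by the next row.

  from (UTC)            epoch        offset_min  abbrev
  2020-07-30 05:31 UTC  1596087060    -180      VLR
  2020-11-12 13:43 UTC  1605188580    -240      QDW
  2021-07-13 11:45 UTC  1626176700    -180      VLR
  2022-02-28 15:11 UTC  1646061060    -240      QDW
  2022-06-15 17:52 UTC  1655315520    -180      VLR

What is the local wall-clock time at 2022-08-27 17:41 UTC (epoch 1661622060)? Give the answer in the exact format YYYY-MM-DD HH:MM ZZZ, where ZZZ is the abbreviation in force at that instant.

Query: 2022-08-27 17:41 UTC
Rule 5/5 (VLR, -03:00): 2022-06-15 17:52 UTC ≤ query < +∞
17·60 + 41 - 180 = 881 min
881 = 0·1440 + 881; 881 = 14·60 + 41 → 14:41, same day
→ 2022-08-27 14:41 VLR

2022-08-27 14:41 VLR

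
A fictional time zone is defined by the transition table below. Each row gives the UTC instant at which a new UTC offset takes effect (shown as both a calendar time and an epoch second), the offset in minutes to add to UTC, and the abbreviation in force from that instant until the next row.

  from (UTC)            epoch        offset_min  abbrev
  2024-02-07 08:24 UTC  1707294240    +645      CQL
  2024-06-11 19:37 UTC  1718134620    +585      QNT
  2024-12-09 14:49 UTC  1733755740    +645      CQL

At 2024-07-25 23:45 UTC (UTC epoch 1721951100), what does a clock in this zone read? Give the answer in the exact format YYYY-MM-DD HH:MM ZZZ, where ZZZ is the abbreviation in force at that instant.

Query: 2024-07-25 23:45 UTC
Rule 2/3 (QNT, +09:45): 2024-06-11 19:37 UTC ≤ query < 2024-12-09 14:49 UTC
23·60 + 45 + 585 = 2010 min
2010 = 1·1440 + 570; 570 = 9·60 + 30 → 09:30, 2024-07-25 + 1 day = 2024-07-26
→ 2024-07-26 09:30 QNT

2024-07-26 09:30 QNT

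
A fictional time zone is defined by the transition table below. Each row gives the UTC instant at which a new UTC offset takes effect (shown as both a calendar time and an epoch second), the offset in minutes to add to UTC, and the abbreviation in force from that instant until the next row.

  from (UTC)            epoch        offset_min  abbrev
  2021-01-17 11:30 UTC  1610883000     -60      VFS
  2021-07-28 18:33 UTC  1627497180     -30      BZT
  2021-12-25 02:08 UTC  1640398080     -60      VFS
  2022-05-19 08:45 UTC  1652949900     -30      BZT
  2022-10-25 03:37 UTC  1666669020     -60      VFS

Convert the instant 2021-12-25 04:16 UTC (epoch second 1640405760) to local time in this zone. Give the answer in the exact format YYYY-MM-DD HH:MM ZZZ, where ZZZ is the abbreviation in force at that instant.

Query: 2021-12-25 04:16 UTC
Rule 3/5 (VFS, -01:00): 2021-12-25 02:08 UTC ≤ query < 2022-05-19 08:45 UTC
4·60 + 16 - 60 = 196 min
196 = 0·1440 + 196; 196 = 3·60 + 16 → 03:16, same day
→ 2021-12-25 03:16 VFS

2021-12-25 03:16 VFS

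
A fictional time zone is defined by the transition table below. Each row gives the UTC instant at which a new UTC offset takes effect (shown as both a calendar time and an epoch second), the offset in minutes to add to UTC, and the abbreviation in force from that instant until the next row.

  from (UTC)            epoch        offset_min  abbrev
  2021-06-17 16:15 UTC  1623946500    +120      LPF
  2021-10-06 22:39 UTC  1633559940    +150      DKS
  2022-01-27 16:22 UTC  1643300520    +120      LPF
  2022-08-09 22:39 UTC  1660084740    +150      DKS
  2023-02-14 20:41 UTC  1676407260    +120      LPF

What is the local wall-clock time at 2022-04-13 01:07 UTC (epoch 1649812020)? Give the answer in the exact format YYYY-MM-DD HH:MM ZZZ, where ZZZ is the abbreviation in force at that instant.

2022-04-13 03:07 LPF

Query: 2022-04-13 01:07 UTC
Rule 3/5 (LPF, +02:00): 2022-01-27 16:22 UTC ≤ query < 2022-08-09 22:39 UTC
1·60 + 7 + 120 = 187 min
187 = 0·1440 + 187; 187 = 3·60 + 7 → 03:07, same day
→ 2022-04-13 03:07 LPF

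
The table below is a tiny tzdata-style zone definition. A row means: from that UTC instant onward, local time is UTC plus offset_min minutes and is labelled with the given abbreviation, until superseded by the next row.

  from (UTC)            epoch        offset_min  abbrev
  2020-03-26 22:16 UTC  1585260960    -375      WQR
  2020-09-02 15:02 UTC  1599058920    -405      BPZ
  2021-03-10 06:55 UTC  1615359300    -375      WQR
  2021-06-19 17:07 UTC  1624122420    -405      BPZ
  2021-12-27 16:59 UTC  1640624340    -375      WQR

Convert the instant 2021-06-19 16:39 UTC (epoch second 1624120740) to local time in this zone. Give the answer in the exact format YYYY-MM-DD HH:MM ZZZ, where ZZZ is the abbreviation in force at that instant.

2021-06-19 10:24 WQR

Query: 2021-06-19 16:39 UTC
Rule 3/5 (WQR, -06:15): 2021-03-10 06:55 UTC ≤ query < 2021-06-19 17:07 UTC
16·60 + 39 - 375 = 624 min
624 = 0·1440 + 624; 624 = 10·60 + 24 → 10:24, same day
→ 2021-06-19 10:24 WQR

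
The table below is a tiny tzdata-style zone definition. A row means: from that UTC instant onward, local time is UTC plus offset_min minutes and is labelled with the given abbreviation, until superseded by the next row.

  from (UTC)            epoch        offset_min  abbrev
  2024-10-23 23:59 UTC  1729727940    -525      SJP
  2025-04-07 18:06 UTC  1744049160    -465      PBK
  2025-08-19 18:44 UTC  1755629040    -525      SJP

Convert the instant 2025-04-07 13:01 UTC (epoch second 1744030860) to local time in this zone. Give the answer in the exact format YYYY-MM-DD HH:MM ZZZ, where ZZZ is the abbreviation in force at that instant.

Query: 2025-04-07 13:01 UTC
Rule 1/3 (SJP, -08:45): 2024-10-23 23:59 UTC ≤ query < 2025-04-07 18:06 UTC
13·60 + 1 - 525 = 256 min
256 = 0·1440 + 256; 256 = 4·60 + 16 → 04:16, same day
→ 2025-04-07 04:16 SJP

2025-04-07 04:16 SJP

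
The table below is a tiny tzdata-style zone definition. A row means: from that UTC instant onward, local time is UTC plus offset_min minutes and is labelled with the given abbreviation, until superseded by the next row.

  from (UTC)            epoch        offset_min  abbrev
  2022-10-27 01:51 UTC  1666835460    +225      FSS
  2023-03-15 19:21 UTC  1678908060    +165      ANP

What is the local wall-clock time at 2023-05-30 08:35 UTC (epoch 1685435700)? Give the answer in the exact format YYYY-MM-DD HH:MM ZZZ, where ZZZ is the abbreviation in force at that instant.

2023-05-30 11:20 ANP

Query: 2023-05-30 08:35 UTC
Rule 2/2 (ANP, +02:45): 2023-03-15 19:21 UTC ≤ query < +∞
8·60 + 35 + 165 = 680 min
680 = 0·1440 + 680; 680 = 11·60 + 20 → 11:20, same day
→ 2023-05-30 11:20 ANP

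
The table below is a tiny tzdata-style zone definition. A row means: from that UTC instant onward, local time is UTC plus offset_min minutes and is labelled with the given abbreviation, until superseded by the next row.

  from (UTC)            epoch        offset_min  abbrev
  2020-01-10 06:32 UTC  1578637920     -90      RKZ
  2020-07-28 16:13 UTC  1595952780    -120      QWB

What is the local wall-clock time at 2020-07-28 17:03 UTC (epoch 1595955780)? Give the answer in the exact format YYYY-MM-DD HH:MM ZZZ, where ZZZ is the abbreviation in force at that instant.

Query: 2020-07-28 17:03 UTC
Rule 2/2 (QWB, -02:00): 2020-07-28 16:13 UTC ≤ query < +∞
17·60 + 3 - 120 = 903 min
903 = 0·1440 + 903; 903 = 15·60 + 3 → 15:03, same day
→ 2020-07-28 15:03 QWB

2020-07-28 15:03 QWB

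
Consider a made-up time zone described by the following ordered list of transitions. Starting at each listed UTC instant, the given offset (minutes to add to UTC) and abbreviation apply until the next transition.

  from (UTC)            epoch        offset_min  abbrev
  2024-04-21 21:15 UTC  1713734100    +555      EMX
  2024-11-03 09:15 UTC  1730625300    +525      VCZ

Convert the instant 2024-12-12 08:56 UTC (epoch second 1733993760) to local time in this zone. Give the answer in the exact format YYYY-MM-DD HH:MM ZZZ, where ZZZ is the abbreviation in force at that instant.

2024-12-12 17:41 VCZ

Query: 2024-12-12 08:56 UTC
Rule 2/2 (VCZ, +08:45): 2024-11-03 09:15 UTC ≤ query < +∞
8·60 + 56 + 525 = 1061 min
1061 = 0·1440 + 1061; 1061 = 17·60 + 41 → 17:41, same day
→ 2024-12-12 17:41 VCZ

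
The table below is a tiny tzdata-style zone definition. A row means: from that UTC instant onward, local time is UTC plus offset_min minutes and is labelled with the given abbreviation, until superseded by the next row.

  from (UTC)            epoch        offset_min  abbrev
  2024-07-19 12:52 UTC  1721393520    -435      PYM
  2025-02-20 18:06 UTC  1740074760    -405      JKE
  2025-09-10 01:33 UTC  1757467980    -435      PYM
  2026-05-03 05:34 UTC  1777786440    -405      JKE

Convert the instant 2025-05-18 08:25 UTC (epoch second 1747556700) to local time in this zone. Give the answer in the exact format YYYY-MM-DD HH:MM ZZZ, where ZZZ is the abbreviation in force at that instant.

2025-05-18 01:40 JKE

Query: 2025-05-18 08:25 UTC
Rule 2/4 (JKE, -06:45): 2025-02-20 18:06 UTC ≤ query < 2025-09-10 01:33 UTC
8·60 + 25 - 405 = 100 min
100 = 0·1440 + 100; 100 = 1·60 + 40 → 01:40, same day
→ 2025-05-18 01:40 JKE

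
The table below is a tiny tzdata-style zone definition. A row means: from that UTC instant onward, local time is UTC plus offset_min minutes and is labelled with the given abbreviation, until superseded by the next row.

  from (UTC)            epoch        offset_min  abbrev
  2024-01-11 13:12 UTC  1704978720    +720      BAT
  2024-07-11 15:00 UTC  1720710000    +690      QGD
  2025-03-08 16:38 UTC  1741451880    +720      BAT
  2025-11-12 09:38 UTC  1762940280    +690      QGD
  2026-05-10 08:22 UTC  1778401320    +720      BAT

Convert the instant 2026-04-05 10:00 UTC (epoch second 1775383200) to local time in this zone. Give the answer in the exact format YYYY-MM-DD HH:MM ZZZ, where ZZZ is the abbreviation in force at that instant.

Query: 2026-04-05 10:00 UTC
Rule 4/5 (QGD, +11:30): 2025-11-12 09:38 UTC ≤ query < 2026-05-10 08:22 UTC
10·60 + 0 + 690 = 1290 min
1290 = 0·1440 + 1290; 1290 = 21·60 + 30 → 21:30, same day
→ 2026-04-05 21:30 QGD

2026-04-05 21:30 QGD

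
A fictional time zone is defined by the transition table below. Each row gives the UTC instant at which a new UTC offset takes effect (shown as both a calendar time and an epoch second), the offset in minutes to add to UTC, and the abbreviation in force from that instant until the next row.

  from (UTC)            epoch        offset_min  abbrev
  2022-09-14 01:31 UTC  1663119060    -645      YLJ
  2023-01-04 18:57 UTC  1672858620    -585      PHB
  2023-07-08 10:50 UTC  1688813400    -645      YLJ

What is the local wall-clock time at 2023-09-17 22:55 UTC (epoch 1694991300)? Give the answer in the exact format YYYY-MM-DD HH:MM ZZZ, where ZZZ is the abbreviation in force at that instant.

2023-09-17 12:10 YLJ

Query: 2023-09-17 22:55 UTC
Rule 3/3 (YLJ, -10:45): 2023-07-08 10:50 UTC ≤ query < +∞
22·60 + 55 - 645 = 730 min
730 = 0·1440 + 730; 730 = 12·60 + 10 → 12:10, same day
→ 2023-09-17 12:10 YLJ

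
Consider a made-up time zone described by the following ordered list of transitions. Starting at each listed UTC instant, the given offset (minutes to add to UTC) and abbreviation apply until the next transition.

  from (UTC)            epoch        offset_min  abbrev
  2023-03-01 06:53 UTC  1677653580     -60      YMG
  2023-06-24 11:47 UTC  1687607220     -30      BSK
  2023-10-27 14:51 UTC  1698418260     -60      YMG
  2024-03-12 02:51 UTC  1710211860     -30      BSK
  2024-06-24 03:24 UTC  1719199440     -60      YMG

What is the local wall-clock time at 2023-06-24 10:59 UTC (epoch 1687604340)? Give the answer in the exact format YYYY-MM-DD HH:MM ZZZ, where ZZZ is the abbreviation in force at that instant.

2023-06-24 09:59 YMG

Query: 2023-06-24 10:59 UTC
Rule 1/5 (YMG, -01:00): 2023-03-01 06:53 UTC ≤ query < 2023-06-24 11:47 UTC
10·60 + 59 - 60 = 599 min
599 = 0·1440 + 599; 599 = 9·60 + 59 → 09:59, same day
→ 2023-06-24 09:59 YMG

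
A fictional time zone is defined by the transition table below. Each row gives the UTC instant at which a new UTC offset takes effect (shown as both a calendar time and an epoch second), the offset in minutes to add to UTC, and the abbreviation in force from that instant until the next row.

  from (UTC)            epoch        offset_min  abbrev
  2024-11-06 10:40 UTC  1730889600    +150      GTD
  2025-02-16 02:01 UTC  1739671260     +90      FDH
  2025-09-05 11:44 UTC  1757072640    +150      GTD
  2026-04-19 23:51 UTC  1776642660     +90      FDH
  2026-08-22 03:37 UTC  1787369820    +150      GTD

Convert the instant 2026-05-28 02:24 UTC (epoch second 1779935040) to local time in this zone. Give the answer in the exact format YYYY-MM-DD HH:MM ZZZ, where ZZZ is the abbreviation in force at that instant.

2026-05-28 03:54 FDH

Query: 2026-05-28 02:24 UTC
Rule 4/5 (FDH, +01:30): 2026-04-19 23:51 UTC ≤ query < 2026-08-22 03:37 UTC
2·60 + 24 + 90 = 234 min
234 = 0·1440 + 234; 234 = 3·60 + 54 → 03:54, same day
→ 2026-05-28 03:54 FDH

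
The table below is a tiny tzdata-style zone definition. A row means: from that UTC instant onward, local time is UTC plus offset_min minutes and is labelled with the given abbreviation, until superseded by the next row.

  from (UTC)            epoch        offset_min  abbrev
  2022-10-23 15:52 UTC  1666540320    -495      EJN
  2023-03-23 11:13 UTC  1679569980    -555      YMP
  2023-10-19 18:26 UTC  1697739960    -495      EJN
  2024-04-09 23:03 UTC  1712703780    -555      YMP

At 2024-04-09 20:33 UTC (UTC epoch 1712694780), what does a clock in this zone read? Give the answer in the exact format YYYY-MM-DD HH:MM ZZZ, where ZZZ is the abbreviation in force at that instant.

2024-04-09 12:18 EJN

Query: 2024-04-09 20:33 UTC
Rule 3/4 (EJN, -08:15): 2023-10-19 18:26 UTC ≤ query < 2024-04-09 23:03 UTC
20·60 + 33 - 495 = 738 min
738 = 0·1440 + 738; 738 = 12·60 + 18 → 12:18, same day
→ 2024-04-09 12:18 EJN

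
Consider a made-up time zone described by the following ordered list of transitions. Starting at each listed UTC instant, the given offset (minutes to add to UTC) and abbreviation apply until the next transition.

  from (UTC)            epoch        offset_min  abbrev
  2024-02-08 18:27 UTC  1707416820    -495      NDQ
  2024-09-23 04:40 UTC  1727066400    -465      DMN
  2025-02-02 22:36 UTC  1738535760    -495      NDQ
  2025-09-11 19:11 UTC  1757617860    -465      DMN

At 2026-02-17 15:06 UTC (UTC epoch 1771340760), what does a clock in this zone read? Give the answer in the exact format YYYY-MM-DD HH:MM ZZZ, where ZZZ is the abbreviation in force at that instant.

2026-02-17 07:21 DMN

Query: 2026-02-17 15:06 UTC
Rule 4/4 (DMN, -07:45): 2025-09-11 19:11 UTC ≤ query < +∞
15·60 + 6 - 465 = 441 min
441 = 0·1440 + 441; 441 = 7·60 + 21 → 07:21, same day
→ 2026-02-17 07:21 DMN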